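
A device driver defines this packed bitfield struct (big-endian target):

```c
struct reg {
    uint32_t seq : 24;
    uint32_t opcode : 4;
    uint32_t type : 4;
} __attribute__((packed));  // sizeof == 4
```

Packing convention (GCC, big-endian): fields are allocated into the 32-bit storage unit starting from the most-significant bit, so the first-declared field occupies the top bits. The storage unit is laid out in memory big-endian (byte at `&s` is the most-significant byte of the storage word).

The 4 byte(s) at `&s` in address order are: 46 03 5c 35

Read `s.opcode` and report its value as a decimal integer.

[0]=0x46 [1]=0x03 [2]=0x5c [3]=0x35 (big-endian) → word 0x46035c35
seq [8+:24] = (word>>8) & 0xffffff = 4588380
opcode [4+:4] = (word>>4) & 0xf = 3  ←
type [0+:4] = (word>>0) & 0xf = 5

3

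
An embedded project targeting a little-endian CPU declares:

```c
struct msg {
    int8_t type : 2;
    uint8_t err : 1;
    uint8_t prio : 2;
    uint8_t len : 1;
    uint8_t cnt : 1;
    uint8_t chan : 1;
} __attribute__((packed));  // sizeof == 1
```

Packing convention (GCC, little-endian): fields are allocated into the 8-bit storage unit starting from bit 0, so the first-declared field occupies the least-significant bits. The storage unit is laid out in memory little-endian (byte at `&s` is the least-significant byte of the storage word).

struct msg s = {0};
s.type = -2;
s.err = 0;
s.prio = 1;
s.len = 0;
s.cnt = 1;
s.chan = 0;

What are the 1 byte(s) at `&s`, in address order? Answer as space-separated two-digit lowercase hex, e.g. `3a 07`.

type:2 = -2 → 0x2 << 0 → word 0x02
err:1 = 0 → 0x0 << 2 → word 0x02
prio:2 = 1 → 0x1 << 3 → word 0x0a
len:1 = 0 → 0x0 << 5 → word 0x0a
cnt:1 = 1 → 0x1 << 6 → word 0x4a
chan:1 = 0 → 0x0 << 7 → word 0x4a
word = 0x4a → little-endian bytes:
  [0]=0x4a

4a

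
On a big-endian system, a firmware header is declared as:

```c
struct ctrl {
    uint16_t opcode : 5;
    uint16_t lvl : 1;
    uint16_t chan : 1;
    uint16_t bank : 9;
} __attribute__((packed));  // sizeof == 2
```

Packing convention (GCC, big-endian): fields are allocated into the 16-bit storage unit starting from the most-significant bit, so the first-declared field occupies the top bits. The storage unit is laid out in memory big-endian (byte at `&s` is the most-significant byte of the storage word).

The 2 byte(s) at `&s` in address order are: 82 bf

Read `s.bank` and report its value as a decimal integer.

191

[0]=0x82 [1]=0xbf (big-endian) → word 0x82bf
opcode:5 @ bit 11 → (0x82bf>>11)&0x1f = 0x10
lvl:1 @ bit 10 → (0x82bf>>10)&0x1 = 0x0
chan:1 @ bit 9 → (0x82bf>>9)&0x1 = 0x1
bank:9 @ bit 0 → (0x82bf>>0)&0x1ff = 0xbf  ←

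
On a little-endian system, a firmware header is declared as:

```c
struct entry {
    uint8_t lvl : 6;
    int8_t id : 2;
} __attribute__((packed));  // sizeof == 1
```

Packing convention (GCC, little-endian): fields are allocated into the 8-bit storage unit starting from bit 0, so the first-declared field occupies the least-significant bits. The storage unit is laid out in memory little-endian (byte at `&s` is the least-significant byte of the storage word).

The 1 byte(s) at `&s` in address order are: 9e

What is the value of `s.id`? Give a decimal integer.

[0]=0x9e (little-endian) → word 0x9e
lvl [0+:6] = (word>>0) & 0x3f = 30
id [6+:2] = (word>>6) & 0x3 = 2  ←
id signed 2b, MSB=1: 2 - 4 = -2

-2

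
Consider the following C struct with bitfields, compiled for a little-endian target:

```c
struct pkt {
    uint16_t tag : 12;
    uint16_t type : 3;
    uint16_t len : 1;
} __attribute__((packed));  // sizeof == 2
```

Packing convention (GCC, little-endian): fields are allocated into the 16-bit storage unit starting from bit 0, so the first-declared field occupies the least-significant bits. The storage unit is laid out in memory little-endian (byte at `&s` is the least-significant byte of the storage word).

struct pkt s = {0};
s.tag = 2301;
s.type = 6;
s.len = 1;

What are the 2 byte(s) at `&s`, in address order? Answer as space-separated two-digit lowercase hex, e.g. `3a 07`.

[0+:12] tag=2301 & 0xfff = 0x8fd; word=0x08fd
[12+:3] type=6 & 0x7 = 0x6; word=0x68fd
[15+:1] len=1 & 0x1 = 0x1; word=0xe8fd
word = 0xe8fd → little-endian bytes:
  [0]=0xfd  [1]=0xe8

fd e8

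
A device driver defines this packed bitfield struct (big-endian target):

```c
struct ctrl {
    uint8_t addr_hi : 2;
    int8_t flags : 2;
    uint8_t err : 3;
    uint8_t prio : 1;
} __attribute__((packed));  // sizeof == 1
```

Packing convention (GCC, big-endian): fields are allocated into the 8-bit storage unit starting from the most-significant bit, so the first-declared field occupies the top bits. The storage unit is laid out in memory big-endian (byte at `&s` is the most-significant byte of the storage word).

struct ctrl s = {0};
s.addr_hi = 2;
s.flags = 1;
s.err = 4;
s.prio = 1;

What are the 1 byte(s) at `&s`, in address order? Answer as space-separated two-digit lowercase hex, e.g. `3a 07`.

99

[6+:2] addr_hi=2 & 0x3 = 0x2; word=0x80
[4+:2] flags=1 & 0x3 = 0x1; word=0x90
[1+:3] err=4 & 0x7 = 0x4; word=0x98
[0+:1] prio=1 & 0x1 = 0x1; word=0x99
word = 0x99 → big-endian bytes:
  [0]=0x99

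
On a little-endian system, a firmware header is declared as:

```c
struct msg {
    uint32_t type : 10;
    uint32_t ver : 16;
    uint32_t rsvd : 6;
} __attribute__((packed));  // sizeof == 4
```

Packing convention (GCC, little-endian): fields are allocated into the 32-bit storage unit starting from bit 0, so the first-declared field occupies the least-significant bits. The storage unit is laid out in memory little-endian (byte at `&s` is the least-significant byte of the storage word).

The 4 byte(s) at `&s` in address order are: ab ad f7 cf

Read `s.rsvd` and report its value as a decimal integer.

[0]=0xab [1]=0xad [2]=0xf7 [3]=0xcf (little-endian) → word 0xcff7adab
type [0+:10] = (word>>0) & 0x3ff = 427
ver [10+:16] = (word>>10) & 0xffff = 65003
rsvd [26+:6] = (word>>26) & 0x3f = 51  ←

51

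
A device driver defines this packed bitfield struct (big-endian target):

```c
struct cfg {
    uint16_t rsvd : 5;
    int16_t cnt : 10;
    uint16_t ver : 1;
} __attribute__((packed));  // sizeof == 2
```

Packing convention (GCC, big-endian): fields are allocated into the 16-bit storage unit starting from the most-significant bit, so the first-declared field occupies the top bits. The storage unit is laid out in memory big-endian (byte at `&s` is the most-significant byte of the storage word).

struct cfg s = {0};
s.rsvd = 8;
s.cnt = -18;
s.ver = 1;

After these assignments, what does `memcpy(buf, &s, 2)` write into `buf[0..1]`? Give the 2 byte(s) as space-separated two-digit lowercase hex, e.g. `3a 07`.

47 dd

rsvd (5b) val=8 bits=0x8 at bit 11: 0x4000
cnt (10b) val=-18 bits=0x3ee at bit 1: 0x47dc
ver (1b) val=1 bits=0x1 at bit 0: 0x47dd
word = 0x47dd → big-endian bytes:
  [0]=0x47  [1]=0xdd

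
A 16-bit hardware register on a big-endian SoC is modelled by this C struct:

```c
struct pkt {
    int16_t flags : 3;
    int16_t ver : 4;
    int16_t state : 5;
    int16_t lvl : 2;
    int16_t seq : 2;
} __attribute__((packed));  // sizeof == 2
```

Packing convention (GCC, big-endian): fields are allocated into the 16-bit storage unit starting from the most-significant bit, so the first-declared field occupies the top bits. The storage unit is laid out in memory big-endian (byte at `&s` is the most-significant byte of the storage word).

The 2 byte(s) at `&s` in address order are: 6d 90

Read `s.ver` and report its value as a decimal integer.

[0]=0x6d [1]=0x90 (big-endian) → word 0x6d90
flags [13+:3] = (word>>13) & 0x7 = 3
ver [9+:4] = (word>>9) & 0xf = 6  ←
state [4+:5] = (word>>4) & 0x1f = 25
lvl [2+:2] = (word>>2) & 0x3 = 0
seq [0+:2] = (word>>0) & 0x3 = 0
ver signed 4b, MSB=0: value = 6

6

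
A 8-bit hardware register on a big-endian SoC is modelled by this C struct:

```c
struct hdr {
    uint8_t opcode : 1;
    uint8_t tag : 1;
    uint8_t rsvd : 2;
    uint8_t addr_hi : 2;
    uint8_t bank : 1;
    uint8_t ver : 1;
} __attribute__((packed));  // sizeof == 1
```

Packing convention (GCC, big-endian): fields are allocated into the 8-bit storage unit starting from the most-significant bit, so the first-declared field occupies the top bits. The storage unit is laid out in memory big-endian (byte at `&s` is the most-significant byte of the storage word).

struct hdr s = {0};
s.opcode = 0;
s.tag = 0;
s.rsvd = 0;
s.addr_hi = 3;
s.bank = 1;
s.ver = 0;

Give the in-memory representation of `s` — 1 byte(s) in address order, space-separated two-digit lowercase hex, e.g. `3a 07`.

0e

opcode (1b) val=0 bits=0x0 at bit 7: 0x00
tag (1b) val=0 bits=0x0 at bit 6: 0x00
rsvd (2b) val=0 bits=0x0 at bit 4: 0x00
addr_hi (2b) val=3 bits=0x3 at bit 2: 0x0c
bank (1b) val=1 bits=0x1 at bit 1: 0x0e
ver (1b) val=0 bits=0x0 at bit 0: 0x0e
word = 0x0e → big-endian bytes:
  [0]=0x0e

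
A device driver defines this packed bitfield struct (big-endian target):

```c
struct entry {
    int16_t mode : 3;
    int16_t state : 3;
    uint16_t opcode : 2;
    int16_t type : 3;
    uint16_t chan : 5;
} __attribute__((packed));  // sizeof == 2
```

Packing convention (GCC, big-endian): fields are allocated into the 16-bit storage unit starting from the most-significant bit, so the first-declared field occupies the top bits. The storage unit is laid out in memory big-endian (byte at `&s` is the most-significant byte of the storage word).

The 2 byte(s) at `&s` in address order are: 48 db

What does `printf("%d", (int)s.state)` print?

2

[0]=0x48 [1]=0xdb (big-endian) → word 0x48db
mode:3 @ bit 13 → (0x48db>>13)&0x7 = 0x2
state:3 @ bit 10 → (0x48db>>10)&0x7 = 0x2  ←
opcode:2 @ bit 8 → (0x48db>>8)&0x3 = 0x0
type:3 @ bit 5 → (0x48db>>5)&0x7 = 0x6
chan:5 @ bit 0 → (0x48db>>0)&0x1f = 0x1b
state signed 3b, MSB=0: value = 2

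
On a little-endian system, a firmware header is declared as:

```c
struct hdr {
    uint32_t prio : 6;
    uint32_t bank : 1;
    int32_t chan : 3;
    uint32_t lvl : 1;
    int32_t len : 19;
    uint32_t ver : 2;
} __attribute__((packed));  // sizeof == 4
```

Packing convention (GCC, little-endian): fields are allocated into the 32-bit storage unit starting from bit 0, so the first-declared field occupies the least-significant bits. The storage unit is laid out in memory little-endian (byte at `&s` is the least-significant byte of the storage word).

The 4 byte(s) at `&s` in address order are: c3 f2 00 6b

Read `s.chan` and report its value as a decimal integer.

[0]=0xc3 [1]=0xf2 [2]=0x00 [3]=0x6b (little-endian) → word 0x6b00f2c3
prio [0+:6] = (word>>0) & 0x3f = 3
bank [6+:1] = (word>>6) & 0x1 = 1
chan [7+:3] = (word>>7) & 0x7 = 5  ←
lvl [10+:1] = (word>>10) & 0x1 = 0
len [11+:19] = (word>>11) & 0x7ffff = 352286
ver [30+:2] = (word>>30) & 0x3 = 1
chan signed 3b, MSB=1: 5 - 8 = -3

-3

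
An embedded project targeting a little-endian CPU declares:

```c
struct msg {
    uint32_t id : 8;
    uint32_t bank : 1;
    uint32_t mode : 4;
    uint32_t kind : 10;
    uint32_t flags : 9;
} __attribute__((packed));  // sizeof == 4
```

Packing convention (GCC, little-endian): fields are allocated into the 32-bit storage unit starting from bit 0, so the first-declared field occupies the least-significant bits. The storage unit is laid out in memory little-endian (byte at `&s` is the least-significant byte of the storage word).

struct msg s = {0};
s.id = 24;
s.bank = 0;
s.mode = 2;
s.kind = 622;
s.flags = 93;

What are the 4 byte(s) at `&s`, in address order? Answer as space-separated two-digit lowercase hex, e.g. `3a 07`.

id (8b) val=24 bits=0x18 at bit 0: 0x00000018
bank (1b) val=0 bits=0x0 at bit 8: 0x00000018
mode (4b) val=2 bits=0x2 at bit 9: 0x00000418
kind (10b) val=622 bits=0x26e at bit 13: 0x004dc418
flags (9b) val=93 bits=0x5d at bit 23: 0x2ecdc418
word = 0x2ecdc418 → little-endian bytes:
  [0]=0x18  [1]=0xc4  [2]=0xcd  [3]=0x2e

18 c4 cd 2e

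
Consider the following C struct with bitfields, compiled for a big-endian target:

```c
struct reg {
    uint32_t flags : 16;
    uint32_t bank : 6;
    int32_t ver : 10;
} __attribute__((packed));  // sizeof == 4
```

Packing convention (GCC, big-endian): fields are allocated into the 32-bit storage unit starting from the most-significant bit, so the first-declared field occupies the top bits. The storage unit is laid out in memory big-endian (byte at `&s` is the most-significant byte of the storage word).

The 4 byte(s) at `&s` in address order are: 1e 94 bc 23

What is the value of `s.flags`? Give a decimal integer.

[0]=0x1e [1]=0x94 [2]=0xbc [3]=0x23 (big-endian) → word 0x1e94bc23
flags:16 @ bit 16 → (0x1e94bc23>>16)&0xffff = 0x1e94  ←
bank:6 @ bit 10 → (0x1e94bc23>>10)&0x3f = 0x2f
ver:10 @ bit 0 → (0x1e94bc23>>0)&0x3ff = 0x23

7828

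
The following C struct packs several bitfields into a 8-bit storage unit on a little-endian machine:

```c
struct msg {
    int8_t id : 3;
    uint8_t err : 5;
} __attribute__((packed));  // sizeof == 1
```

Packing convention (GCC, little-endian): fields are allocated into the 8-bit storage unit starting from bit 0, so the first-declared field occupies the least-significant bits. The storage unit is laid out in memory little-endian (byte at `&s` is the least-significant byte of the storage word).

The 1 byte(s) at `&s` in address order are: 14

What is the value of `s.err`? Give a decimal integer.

[0]=0x14 (little-endian) → word 0x14
id:3 @ bit 0 → (0x14>>0)&0x7 = 0x4
err:5 @ bit 3 → (0x14>>3)&0x1f = 0x2  ←

2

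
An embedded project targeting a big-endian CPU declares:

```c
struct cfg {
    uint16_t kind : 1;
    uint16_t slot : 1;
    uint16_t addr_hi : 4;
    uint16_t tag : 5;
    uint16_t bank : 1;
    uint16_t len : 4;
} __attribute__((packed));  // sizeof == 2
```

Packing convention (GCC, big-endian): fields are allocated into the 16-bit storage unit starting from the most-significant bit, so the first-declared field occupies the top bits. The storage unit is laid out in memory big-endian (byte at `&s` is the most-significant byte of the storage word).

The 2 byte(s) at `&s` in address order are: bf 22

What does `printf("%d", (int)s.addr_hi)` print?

15

[0]=0xbf [1]=0x22 (big-endian) → word 0xbf22
kind:1 @ bit 15 → (0xbf22>>15)&0x1 = 0x1
slot:1 @ bit 14 → (0xbf22>>14)&0x1 = 0x0
addr_hi:4 @ bit 10 → (0xbf22>>10)&0xf = 0xf  ←
tag:5 @ bit 5 → (0xbf22>>5)&0x1f = 0x19
bank:1 @ bit 4 → (0xbf22>>4)&0x1 = 0x0
len:4 @ bit 0 → (0xbf22>>0)&0xf = 0x2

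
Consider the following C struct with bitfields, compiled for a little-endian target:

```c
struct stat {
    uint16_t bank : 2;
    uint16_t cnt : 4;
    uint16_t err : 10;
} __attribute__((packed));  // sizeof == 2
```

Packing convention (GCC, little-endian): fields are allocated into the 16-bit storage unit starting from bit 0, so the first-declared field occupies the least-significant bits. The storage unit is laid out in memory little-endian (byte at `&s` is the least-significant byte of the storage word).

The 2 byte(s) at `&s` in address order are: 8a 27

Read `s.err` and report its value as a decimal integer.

[0]=0x8a [1]=0x27 (little-endian) → word 0x278a
bank [0+:2] = (word>>0) & 0x3 = 2
cnt [2+:4] = (word>>2) & 0xf = 2
err [6+:10] = (word>>6) & 0x3ff = 158  ←

158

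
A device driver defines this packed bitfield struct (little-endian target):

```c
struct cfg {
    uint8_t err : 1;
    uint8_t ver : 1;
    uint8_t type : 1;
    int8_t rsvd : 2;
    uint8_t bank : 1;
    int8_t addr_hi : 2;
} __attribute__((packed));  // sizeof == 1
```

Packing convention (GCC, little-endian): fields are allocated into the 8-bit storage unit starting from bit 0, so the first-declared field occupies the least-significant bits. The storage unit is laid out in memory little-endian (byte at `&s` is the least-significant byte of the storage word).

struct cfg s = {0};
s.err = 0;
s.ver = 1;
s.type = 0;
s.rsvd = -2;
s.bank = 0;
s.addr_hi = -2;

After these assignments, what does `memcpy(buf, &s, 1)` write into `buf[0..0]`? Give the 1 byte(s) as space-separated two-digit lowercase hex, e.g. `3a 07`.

92

[0+:1] err=0 & 0x1 = 0x0; word=0x00
[1+:1] ver=1 & 0x1 = 0x1; word=0x02
[2+:1] type=0 & 0x1 = 0x0; word=0x02
[3+:2] rsvd=-2 & 0x3 = 0x2; word=0x12
[5+:1] bank=0 & 0x1 = 0x0; word=0x12
[6+:2] addr_hi=-2 & 0x3 = 0x2; word=0x92
word = 0x92 → little-endian bytes:
  [0]=0x92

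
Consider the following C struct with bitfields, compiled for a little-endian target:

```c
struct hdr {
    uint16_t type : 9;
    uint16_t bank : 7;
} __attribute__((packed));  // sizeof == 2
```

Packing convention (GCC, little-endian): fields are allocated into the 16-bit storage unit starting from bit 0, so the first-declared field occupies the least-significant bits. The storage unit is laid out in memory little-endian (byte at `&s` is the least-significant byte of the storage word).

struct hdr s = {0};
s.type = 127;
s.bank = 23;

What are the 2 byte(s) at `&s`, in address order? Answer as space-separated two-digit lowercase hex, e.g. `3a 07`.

7f 2e

[0+:9] type=127 & 0x1ff = 0x7f; word=0x007f
[9+:7] bank=23 & 0x7f = 0x17; word=0x2e7f
word = 0x2e7f → little-endian bytes:
  [0]=0x7f  [1]=0x2e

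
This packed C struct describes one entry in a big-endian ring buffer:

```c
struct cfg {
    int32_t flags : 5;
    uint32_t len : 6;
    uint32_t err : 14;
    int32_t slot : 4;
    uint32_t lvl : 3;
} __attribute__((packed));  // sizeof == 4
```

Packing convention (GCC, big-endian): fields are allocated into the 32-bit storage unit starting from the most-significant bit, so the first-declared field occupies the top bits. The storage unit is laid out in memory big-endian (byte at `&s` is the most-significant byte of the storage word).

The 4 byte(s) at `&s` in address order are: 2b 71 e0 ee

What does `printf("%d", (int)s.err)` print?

9153

[0]=0x2b [1]=0x71 [2]=0xe0 [3]=0xee (big-endian) → word 0x2b71e0ee
flags [27+:5] = (word>>27) & 0x1f = 5
len [21+:6] = (word>>21) & 0x3f = 27
err [7+:14] = (word>>7) & 0x3fff = 9153  ←
slot [3+:4] = (word>>3) & 0xf = 13
lvl [0+:3] = (word>>0) & 0x7 = 6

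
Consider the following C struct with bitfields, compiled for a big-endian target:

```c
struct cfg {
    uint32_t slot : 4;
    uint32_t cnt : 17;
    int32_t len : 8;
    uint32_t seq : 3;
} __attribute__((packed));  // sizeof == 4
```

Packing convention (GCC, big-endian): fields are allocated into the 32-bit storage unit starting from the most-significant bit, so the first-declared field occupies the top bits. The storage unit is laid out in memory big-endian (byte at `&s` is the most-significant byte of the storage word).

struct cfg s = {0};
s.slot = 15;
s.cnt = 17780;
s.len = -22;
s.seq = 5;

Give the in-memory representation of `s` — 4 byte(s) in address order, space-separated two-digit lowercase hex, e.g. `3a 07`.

f2 2b a7 55

slot:4 = 15 → 0xf << 28 → word 0xf0000000
cnt:17 = 17780 → 0x4574 << 11 → word 0xf22ba000
len:8 = -22 → 0xea << 3 → word 0xf22ba750
seq:3 = 5 → 0x5 << 0 → word 0xf22ba755
word = 0xf22ba755 → big-endian bytes:
  [0]=0xf2  [1]=0x2b  [2]=0xa7  [3]=0x55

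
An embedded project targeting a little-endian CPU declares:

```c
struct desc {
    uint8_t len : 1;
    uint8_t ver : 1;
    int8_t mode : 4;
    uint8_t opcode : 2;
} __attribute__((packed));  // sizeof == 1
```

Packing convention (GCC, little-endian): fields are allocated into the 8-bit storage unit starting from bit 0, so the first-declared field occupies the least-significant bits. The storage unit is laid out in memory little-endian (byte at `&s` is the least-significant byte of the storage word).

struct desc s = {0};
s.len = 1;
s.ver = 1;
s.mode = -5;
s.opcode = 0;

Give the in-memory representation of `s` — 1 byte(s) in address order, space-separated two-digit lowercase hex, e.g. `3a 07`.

len:1 = 1 → 0x1 << 0 → word 0x01
ver:1 = 1 → 0x1 << 1 → word 0x03
mode:4 = -5 → 0xb << 2 → word 0x2f
opcode:2 = 0 → 0x0 << 6 → word 0x2f
word = 0x2f → little-endian bytes:
  [0]=0x2f

2f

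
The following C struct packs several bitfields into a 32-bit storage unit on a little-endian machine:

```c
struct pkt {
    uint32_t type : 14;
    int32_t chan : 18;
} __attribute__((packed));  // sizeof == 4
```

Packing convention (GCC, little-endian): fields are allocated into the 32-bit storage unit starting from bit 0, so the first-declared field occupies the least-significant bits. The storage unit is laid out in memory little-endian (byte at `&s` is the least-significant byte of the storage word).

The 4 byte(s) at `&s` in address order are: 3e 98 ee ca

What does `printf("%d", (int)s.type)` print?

[0]=0x3e [1]=0x98 [2]=0xee [3]=0xca (little-endian) → word 0xcaee983e
type:14 @ bit 0 → (0xcaee983e>>0)&0x3fff = 0x183e  ←
chan:18 @ bit 14 → (0xcaee983e>>14)&0x3ffff = 0x32bba

6206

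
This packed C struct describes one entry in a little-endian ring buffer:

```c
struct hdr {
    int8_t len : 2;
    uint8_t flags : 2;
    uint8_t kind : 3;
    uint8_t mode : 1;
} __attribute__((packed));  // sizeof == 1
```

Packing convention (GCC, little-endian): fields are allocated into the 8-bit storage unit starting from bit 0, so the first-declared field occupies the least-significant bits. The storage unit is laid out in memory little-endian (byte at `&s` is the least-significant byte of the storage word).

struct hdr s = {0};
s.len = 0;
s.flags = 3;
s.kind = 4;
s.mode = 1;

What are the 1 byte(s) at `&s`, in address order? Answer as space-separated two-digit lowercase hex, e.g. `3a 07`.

len (2b) val=0 bits=0x0 at bit 0: 0x00
flags (2b) val=3 bits=0x3 at bit 2: 0x0c
kind (3b) val=4 bits=0x4 at bit 4: 0x4c
mode (1b) val=1 bits=0x1 at bit 7: 0xcc
word = 0xcc → little-endian bytes:
  [0]=0xcc

cc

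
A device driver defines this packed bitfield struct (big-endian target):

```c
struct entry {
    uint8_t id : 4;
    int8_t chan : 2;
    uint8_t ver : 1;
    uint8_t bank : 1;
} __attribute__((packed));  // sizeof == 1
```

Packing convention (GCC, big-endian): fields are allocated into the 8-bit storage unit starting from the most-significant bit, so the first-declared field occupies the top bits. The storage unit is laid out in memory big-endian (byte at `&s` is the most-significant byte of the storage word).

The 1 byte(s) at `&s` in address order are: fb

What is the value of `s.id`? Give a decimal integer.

15

[0]=0xfb (big-endian) → word 0xfb
id [4+:4] = (word>>4) & 0xf = 15  ←
chan [2+:2] = (word>>2) & 0x3 = 2
ver [1+:1] = (word>>1) & 0x1 = 1
bank [0+:1] = (word>>0) & 0x1 = 1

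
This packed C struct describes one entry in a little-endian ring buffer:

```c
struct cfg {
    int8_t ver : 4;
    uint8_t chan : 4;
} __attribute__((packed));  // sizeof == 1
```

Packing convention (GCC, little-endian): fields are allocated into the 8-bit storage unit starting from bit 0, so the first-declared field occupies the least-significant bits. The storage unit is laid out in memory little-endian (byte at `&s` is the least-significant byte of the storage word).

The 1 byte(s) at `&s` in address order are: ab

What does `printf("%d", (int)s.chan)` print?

[0]=0xab (little-endian) → word 0xab
ver [0+:4] = (word>>0) & 0xf = 11
chan [4+:4] = (word>>4) & 0xf = 10  ←

10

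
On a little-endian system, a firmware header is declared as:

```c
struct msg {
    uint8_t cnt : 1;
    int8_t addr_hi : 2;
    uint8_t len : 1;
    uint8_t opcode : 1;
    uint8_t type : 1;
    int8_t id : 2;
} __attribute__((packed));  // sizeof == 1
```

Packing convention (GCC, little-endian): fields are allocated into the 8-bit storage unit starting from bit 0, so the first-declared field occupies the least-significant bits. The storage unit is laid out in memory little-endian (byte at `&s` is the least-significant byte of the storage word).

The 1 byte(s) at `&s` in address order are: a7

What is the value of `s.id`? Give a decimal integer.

-2

[0]=0xa7 (little-endian) → word 0xa7
cnt:1 @ bit 0 → (0xa7>>0)&0x1 = 0x1
addr_hi:2 @ bit 1 → (0xa7>>1)&0x3 = 0x3
len:1 @ bit 3 → (0xa7>>3)&0x1 = 0x0
opcode:1 @ bit 4 → (0xa7>>4)&0x1 = 0x0
type:1 @ bit 5 → (0xa7>>5)&0x1 = 0x1
id:2 @ bit 6 → (0xa7>>6)&0x3 = 0x2  ←
id signed 2b, MSB=1: 2 - 4 = -2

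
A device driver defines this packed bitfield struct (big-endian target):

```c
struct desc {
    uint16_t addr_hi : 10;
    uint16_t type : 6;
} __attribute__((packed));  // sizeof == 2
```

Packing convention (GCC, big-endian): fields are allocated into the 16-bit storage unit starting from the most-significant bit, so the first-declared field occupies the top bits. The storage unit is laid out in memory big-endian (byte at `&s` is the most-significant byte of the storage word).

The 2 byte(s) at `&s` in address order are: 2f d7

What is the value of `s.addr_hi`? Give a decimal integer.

191

[0]=0x2f [1]=0xd7 (big-endian) → word 0x2fd7
addr_hi [6+:10] = (word>>6) & 0x3ff = 191  ←
type [0+:6] = (word>>0) & 0x3f = 23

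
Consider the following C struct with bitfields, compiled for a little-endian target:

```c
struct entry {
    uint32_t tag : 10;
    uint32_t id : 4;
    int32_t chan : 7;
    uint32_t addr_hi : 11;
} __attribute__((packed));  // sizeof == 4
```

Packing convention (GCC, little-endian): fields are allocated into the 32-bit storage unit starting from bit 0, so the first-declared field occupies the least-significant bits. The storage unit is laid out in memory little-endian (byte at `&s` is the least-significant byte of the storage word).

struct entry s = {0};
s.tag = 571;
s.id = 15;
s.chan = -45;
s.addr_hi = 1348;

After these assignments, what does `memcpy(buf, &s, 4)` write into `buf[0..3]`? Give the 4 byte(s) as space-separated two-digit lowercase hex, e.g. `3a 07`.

3b fe 94 a8

tag:10 = 571 → 0x23b << 0 → word 0x0000023b
id:4 = 15 → 0xf << 10 → word 0x00003e3b
chan:7 = -45 → 0x53 << 14 → word 0x0014fe3b
addr_hi:11 = 1348 → 0x544 << 21 → word 0xa894fe3b
word = 0xa894fe3b → little-endian bytes:
  [0]=0x3b  [1]=0xfe  [2]=0x94  [3]=0xa8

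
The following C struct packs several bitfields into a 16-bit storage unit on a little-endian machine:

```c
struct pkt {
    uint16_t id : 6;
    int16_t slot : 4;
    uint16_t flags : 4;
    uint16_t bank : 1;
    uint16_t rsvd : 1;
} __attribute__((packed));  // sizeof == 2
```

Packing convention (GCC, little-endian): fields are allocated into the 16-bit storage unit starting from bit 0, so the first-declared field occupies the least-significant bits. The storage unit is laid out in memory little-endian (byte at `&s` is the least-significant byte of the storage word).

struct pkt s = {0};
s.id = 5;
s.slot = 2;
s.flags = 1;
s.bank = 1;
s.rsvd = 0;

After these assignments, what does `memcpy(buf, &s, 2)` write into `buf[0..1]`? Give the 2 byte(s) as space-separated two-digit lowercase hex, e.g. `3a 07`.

[0+:6] id=5 & 0x3f = 0x5; word=0x0005
[6+:4] slot=2 & 0xf = 0x2; word=0x0085
[10+:4] flags=1 & 0xf = 0x1; word=0x0485
[14+:1] bank=1 & 0x1 = 0x1; word=0x4485
[15+:1] rsvd=0 & 0x1 = 0x0; word=0x4485
word = 0x4485 → little-endian bytes:
  [0]=0x85  [1]=0x44

85 44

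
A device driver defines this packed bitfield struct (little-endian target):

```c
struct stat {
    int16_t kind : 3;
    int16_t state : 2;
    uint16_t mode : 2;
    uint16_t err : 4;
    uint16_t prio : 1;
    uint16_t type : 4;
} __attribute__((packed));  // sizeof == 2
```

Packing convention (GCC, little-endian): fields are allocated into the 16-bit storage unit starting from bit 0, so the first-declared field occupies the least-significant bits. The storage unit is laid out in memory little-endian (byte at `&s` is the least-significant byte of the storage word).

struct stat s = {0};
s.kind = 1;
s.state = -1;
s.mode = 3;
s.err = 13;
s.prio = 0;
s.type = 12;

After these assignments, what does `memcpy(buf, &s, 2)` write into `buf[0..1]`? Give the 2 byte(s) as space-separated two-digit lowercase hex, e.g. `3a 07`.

f9 c6

kind:3 = 1 → 0x1 << 0 → word 0x0001
state:2 = -1 → 0x3 << 3 → word 0x0019
mode:2 = 3 → 0x3 << 5 → word 0x0079
err:4 = 13 → 0xd << 7 → word 0x06f9
prio:1 = 0 → 0x0 << 11 → word 0x06f9
type:4 = 12 → 0xc << 12 → word 0xc6f9
word = 0xc6f9 → little-endian bytes:
  [0]=0xf9  [1]=0xc6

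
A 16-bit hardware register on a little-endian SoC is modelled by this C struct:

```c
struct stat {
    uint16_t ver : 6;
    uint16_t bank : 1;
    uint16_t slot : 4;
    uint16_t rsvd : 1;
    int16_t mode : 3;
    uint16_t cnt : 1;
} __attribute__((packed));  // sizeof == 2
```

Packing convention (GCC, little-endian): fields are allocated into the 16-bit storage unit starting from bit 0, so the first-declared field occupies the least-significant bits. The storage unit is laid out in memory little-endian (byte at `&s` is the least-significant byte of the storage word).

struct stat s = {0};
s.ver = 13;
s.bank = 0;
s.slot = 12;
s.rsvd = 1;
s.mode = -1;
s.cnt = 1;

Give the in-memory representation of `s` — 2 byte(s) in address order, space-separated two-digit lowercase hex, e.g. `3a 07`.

ver:6 = 13 → 0xd << 0 → word 0x000d
bank:1 = 0 → 0x0 << 6 → word 0x000d
slot:4 = 12 → 0xc << 7 → word 0x060d
rsvd:1 = 1 → 0x1 << 11 → word 0x0e0d
mode:3 = -1 → 0x7 << 12 → word 0x7e0d
cnt:1 = 1 → 0x1 << 15 → word 0xfe0d
word = 0xfe0d → little-endian bytes:
  [0]=0x0d  [1]=0xfe

0d fe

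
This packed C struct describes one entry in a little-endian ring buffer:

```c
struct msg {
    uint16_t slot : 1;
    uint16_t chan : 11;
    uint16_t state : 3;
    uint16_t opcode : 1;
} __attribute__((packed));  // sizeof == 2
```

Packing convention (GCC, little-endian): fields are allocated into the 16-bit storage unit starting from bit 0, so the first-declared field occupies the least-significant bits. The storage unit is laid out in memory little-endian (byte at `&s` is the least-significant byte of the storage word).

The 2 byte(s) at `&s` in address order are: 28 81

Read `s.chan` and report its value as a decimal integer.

[0]=0x28 [1]=0x81 (little-endian) → word 0x8128
slot [0+:1] = (word>>0) & 0x1 = 0
chan [1+:11] = (word>>1) & 0x7ff = 148  ←
state [12+:3] = (word>>12) & 0x7 = 0
opcode [15+:1] = (word>>15) & 0x1 = 1

148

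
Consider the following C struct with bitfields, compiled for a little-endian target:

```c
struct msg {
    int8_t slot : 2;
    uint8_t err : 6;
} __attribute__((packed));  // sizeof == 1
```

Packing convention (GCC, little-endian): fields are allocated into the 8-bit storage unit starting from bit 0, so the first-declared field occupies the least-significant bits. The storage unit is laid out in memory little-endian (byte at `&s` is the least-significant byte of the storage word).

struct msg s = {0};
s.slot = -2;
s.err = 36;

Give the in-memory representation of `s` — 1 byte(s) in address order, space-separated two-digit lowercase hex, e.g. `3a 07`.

slot (2b) val=-2 bits=0x2 at bit 0: 0x02
err (6b) val=36 bits=0x24 at bit 2: 0x92
word = 0x92 → little-endian bytes:
  [0]=0x92

92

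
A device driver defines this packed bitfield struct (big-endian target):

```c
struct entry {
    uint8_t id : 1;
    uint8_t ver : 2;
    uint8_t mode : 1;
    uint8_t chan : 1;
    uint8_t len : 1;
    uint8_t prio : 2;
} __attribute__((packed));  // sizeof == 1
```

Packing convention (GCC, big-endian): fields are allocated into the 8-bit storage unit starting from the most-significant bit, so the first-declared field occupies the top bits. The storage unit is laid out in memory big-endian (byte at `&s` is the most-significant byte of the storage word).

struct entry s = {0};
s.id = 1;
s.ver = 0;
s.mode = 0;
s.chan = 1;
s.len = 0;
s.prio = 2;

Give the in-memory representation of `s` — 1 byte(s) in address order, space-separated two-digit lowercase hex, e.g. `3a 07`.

id:1 = 1 → 0x1 << 7 → word 0x80
ver:2 = 0 → 0x0 << 5 → word 0x80
mode:1 = 0 → 0x0 << 4 → word 0x80
chan:1 = 1 → 0x1 << 3 → word 0x88
len:1 = 0 → 0x0 << 2 → word 0x88
prio:2 = 2 → 0x2 << 0 → word 0x8a
word = 0x8a → big-endian bytes:
  [0]=0x8a

8a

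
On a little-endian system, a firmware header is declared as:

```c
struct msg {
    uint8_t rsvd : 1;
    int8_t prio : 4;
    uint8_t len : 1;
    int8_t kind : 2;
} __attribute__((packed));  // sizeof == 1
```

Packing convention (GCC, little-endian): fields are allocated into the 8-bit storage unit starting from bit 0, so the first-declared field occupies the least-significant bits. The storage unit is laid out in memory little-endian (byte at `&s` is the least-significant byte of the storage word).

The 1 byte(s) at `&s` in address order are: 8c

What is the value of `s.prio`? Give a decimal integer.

6

[0]=0x8c (little-endian) → word 0x8c
rsvd [0+:1] = (word>>0) & 0x1 = 0
prio [1+:4] = (word>>1) & 0xf = 6  ←
len [5+:1] = (word>>5) & 0x1 = 0
kind [6+:2] = (word>>6) & 0x3 = 2
prio signed 4b, MSB=0: value = 6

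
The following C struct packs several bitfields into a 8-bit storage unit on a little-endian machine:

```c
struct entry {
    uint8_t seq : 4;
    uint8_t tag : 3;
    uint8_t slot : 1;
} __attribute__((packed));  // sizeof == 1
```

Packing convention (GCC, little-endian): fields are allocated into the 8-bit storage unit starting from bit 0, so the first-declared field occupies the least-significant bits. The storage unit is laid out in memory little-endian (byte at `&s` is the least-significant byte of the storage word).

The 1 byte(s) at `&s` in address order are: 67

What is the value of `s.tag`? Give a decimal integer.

6

[0]=0x67 (little-endian) → word 0x67
seq [0+:4] = (word>>0) & 0xf = 7
tag [4+:3] = (word>>4) & 0x7 = 6  ←
slot [7+:1] = (word>>7) & 0x1 = 0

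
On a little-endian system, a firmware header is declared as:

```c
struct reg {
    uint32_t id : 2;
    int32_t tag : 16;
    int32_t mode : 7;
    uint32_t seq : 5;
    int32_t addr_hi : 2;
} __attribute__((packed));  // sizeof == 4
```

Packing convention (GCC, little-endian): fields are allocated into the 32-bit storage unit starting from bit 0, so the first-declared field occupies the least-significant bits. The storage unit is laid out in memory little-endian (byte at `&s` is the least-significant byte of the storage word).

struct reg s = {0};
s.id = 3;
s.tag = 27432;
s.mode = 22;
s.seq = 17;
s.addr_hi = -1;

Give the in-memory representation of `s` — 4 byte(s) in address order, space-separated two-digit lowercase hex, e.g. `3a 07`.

a3 ac 59 e2

[0+:2] id=3 & 0x3 = 0x3; word=0x00000003
[2+:16] tag=27432 & 0xffff = 0x6b28; word=0x0001aca3
[18+:7] mode=22 & 0x7f = 0x16; word=0x0059aca3
[25+:5] seq=17 & 0x1f = 0x11; word=0x2259aca3
[30+:2] addr_hi=-1 & 0x3 = 0x3; word=0xe259aca3
word = 0xe259aca3 → little-endian bytes:
  [0]=0xa3  [1]=0xac  [2]=0x59  [3]=0xe2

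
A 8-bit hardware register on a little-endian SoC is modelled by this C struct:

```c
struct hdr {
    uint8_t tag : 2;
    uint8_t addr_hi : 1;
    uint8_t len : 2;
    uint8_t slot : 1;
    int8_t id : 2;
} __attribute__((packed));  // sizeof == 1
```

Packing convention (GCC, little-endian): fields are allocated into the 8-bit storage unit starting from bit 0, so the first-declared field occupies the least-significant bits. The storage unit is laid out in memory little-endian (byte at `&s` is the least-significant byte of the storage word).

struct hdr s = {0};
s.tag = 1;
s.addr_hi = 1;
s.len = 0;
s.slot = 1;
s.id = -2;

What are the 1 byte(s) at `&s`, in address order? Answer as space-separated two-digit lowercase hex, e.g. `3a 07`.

tag (2b) val=1 bits=0x1 at bit 0: 0x01
addr_hi (1b) val=1 bits=0x1 at bit 2: 0x05
len (2b) val=0 bits=0x0 at bit 3: 0x05
slot (1b) val=1 bits=0x1 at bit 5: 0x25
id (2b) val=-2 bits=0x2 at bit 6: 0xa5
word = 0xa5 → little-endian bytes:
  [0]=0xa5

a5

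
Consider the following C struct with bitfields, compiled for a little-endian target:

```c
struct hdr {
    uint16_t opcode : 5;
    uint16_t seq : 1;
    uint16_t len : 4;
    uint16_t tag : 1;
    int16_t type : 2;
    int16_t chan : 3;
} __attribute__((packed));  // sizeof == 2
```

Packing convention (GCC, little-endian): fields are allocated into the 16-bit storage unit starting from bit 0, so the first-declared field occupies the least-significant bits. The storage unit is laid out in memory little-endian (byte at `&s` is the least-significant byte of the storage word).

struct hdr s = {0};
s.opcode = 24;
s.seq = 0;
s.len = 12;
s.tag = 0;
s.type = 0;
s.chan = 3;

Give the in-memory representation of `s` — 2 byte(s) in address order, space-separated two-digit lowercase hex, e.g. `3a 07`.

18 63

opcode (5b) val=24 bits=0x18 at bit 0: 0x0018
seq (1b) val=0 bits=0x0 at bit 5: 0x0018
len (4b) val=12 bits=0xc at bit 6: 0x0318
tag (1b) val=0 bits=0x0 at bit 10: 0x0318
type (2b) val=0 bits=0x0 at bit 11: 0x0318
chan (3b) val=3 bits=0x3 at bit 13: 0x6318
word = 0x6318 → little-endian bytes:
  [0]=0x18  [1]=0x63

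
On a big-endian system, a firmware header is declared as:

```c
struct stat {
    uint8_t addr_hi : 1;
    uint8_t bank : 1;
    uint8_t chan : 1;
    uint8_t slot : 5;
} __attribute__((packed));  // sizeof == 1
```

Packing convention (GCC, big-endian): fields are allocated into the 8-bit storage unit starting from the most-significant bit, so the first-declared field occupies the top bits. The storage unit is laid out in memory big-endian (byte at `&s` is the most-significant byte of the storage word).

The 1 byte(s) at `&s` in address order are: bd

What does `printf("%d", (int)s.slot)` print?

29

[0]=0xbd (big-endian) → word 0xbd
addr_hi [7+:1] = (word>>7) & 0x1 = 1
bank [6+:1] = (word>>6) & 0x1 = 0
chan [5+:1] = (word>>5) & 0x1 = 1
slot [0+:5] = (word>>0) & 0x1f = 29  ←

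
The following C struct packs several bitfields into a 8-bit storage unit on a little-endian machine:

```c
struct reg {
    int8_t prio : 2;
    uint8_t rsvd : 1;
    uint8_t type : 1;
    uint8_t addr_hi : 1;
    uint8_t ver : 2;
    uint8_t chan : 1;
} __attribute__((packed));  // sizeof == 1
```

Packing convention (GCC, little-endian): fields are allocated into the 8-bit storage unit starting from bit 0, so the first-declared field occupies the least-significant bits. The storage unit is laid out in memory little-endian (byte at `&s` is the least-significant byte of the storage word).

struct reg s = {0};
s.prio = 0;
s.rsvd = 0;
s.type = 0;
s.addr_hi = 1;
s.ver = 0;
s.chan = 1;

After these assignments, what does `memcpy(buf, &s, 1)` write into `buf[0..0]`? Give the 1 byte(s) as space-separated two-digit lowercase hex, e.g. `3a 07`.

90

[0+:2] prio=0 & 0x3 = 0x0; word=0x00
[2+:1] rsvd=0 & 0x1 = 0x0; word=0x00
[3+:1] type=0 & 0x1 = 0x0; word=0x00
[4+:1] addr_hi=1 & 0x1 = 0x1; word=0x10
[5+:2] ver=0 & 0x3 = 0x0; word=0x10
[7+:1] chan=1 & 0x1 = 0x1; word=0x90
word = 0x90 → little-endian bytes:
  [0]=0x90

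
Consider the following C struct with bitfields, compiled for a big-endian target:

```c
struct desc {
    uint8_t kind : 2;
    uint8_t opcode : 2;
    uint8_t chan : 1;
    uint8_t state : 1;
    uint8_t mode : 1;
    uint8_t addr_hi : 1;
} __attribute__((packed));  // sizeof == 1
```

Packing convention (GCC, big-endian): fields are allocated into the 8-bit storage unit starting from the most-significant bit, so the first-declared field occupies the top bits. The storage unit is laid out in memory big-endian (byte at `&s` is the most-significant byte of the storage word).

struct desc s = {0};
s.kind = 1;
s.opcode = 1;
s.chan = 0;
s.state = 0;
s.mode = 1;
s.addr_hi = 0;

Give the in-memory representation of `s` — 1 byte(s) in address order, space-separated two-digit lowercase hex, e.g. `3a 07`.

kind (2b) val=1 bits=0x1 at bit 6: 0x40
opcode (2b) val=1 bits=0x1 at bit 4: 0x50
chan (1b) val=0 bits=0x0 at bit 3: 0x50
state (1b) val=0 bits=0x0 at bit 2: 0x50
mode (1b) val=1 bits=0x1 at bit 1: 0x52
addr_hi (1b) val=0 bits=0x0 at bit 0: 0x52
word = 0x52 → big-endian bytes:
  [0]=0x52

52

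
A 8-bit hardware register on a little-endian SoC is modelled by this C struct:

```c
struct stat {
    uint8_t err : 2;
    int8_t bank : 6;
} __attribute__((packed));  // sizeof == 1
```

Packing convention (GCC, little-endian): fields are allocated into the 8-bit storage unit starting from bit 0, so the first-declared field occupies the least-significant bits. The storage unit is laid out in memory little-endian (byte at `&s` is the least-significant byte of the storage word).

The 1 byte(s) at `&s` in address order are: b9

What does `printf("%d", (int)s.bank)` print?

[0]=0xb9 (little-endian) → word 0xb9
err [0+:2] = (word>>0) & 0x3 = 1
bank [2+:6] = (word>>2) & 0x3f = 46  ←
bank signed 6b, MSB=1: 46 - 64 = -18

-18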